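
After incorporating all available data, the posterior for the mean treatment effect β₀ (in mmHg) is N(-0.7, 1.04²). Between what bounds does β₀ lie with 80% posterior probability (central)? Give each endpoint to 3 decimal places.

[-2.033, 0.633]

The posterior is symmetric, so the 80% equal-tailed interval is β₀ = -0.7 ± z·1.04 with z = 1.282.
Half-width: 1.282 × 1.04 = 1.333.
-0.7 − 1.333 = -2.033; -0.7 + 1.333 = 0.633.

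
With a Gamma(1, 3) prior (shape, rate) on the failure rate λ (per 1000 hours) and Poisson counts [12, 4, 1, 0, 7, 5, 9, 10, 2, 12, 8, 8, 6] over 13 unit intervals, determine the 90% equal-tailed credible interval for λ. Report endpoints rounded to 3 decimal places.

[4.402, 6.294]

Posterior: Gamma(1+84, 3+13) = Gamma(85, 16) (shape, rate).
Equal-tailed 90% interval: Gamma(85, 16) quantiles at 0.05 and 0.95.
Posterior mean ≈ 5.312, SD ≈ 0.576; a Normal approximation gives roughly [4.365, 6.260].
Exact: lower = 4.402; upper = 6.294.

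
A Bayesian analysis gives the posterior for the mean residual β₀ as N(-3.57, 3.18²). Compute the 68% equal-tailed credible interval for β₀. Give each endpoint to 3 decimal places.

[-6.732, -0.408]

The posterior is symmetric, so the 68% equal-tailed interval is β₀ = -3.57 ± z·3.18 with z = 0.994.
Half-width: 0.994 × 3.18 = 3.162.
-3.57 − 3.162 = -6.732; -3.57 + 3.162 = -0.408.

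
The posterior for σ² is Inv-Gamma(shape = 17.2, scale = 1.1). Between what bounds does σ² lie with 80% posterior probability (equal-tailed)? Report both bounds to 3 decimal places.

Inverse-Gamma(17.2, 1.1) quantiles: F⁻¹(0.1) and F⁻¹(0.9).
Equivalently, 1/σ² ~ Gamma(17.2, rate = 1.1); invert its 0.9 and 0.1 quantiles.
Posterior mean ≈ 0.068, SD ≈ 0.017; a Normal approximation gives roughly [0.046, 0.090].
Exact: lower = 0.048; upper = 0.091.

[0.048, 0.091]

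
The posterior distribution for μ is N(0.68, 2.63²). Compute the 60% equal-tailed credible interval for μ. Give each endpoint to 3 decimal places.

The posterior is symmetric, so the 60% equal-tailed interval is μ = 0.68 ± z·2.63 with z = 0.842.
Half-width: 0.842 × 2.63 = 2.213.
0.68 − 2.213 = -1.533; 0.68 + 2.213 = 2.893.

[-1.533, 2.893]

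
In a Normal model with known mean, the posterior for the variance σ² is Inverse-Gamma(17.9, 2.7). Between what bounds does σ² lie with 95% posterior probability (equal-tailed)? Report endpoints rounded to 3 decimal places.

Inverse-Gamma(17.9, 2.7) quantiles: F⁻¹(0.025) and F⁻¹(0.975).
Equivalently, 1/σ² ~ Gamma(17.9, rate = 2.7); invert its 0.975 and 0.025 quantiles.
Posterior mean ≈ 0.160, SD ≈ 0.040; a Normal approximation gives roughly [0.081, 0.238].
Exact: lower = 0.100; upper = 0.255.

[0.100, 0.255]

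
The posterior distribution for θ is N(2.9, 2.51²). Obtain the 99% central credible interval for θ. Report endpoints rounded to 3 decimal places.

[-3.565, 9.365]

The posterior is symmetric, so the 99% equal-tailed interval is θ = 2.9 ± z·2.51 with z = 2.576.
Half-width: 2.576 × 2.51 = 6.465.
2.9 − 6.465 = -3.565; 2.9 + 6.465 = 9.365.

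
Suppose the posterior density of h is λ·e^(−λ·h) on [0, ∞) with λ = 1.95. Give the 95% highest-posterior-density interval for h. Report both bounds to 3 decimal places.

The exponential density is strictly decreasing on [0, ∞), so the HPD interval is anchored at 0: [0, q] with P(h ≤ q) = 0.95.
q = −ln(1 − 0.95) / 1.95 = 2.9957 / 1.95 = 1.536.

[0.000, 1.536]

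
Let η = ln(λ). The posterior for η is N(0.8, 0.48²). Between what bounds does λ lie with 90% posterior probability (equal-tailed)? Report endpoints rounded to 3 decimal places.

On the log scale the 90% interval is 0.8 ± 1.645 × 0.48 = [0.0105, 1.5895].
Exponentiate: [e^0.0105, e^1.5895] = [1.011, 4.901].

[1.011, 4.901]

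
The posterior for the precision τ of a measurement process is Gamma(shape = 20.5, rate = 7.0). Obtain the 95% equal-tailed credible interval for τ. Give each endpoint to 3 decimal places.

[1.801, 4.326]

Posterior: Gamma(shape 20.5, rate 7.0).
Equal-tailed 95% interval: Gamma(20.5, 7.0) quantiles at 0.025 and 0.975.
Posterior mean ≈ 2.929, SD ≈ 0.647; a Normal approximation gives roughly [1.661, 4.196].
Exact: lower = 1.801; upper = 4.326.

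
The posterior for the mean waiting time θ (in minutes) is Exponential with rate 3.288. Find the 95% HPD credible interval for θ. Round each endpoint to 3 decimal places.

The exponential density is strictly decreasing on [0, ∞), so the HPD interval is anchored at 0: [0, q] with P(θ ≤ q) = 0.95.
q = −ln(1 − 0.95) / 3.288 = 2.9957 / 3.288 = 0.911.

[0.000, 0.911]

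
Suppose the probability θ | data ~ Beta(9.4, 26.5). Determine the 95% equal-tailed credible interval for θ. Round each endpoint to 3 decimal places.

[0.134, 0.415]

Posterior: Beta(9.4, 26.5).
Equal-tailed 95% interval: the 0.025 and 0.975 quantiles of Beta(9.4, 26.5).
Posterior mean ≈ 0.262, SD ≈ 0.072; a Normal approximation gives roughly [0.120, 0.404].
Exact: F⁻¹(0.025) = 0.134; F⁻¹(0.975) = 0.415.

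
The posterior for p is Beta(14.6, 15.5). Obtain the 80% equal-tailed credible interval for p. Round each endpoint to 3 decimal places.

[0.369, 0.601]

Posterior: Beta(14.6, 15.5).
Equal-tailed 80% interval: the 0.1 and 0.9 quantiles of Beta(14.6, 15.5).
Posterior mean ≈ 0.485, SD ≈ 0.090; a Normal approximation gives roughly [0.370, 0.600].
Exact: F⁻¹(0.1) = 0.369; F⁻¹(0.9) = 0.601.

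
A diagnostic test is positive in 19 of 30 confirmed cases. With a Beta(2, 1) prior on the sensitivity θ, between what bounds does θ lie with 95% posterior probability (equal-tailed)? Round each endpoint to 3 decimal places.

Posterior: Beta(2+19, 1+11) = Beta(21, 12).
Equal-tailed 95% interval: the 0.025 and 0.975 quantiles of Beta(21, 12).
Posterior mean ≈ 0.636, SD ≈ 0.082; a Normal approximation gives roughly [0.475, 0.798].
Exact: F⁻¹(0.025) = 0.468; F⁻¹(0.975) = 0.789.

[0.468, 0.789]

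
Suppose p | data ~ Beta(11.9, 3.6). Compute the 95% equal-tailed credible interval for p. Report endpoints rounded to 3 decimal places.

[0.536, 0.934]

Posterior: Beta(11.9, 3.6).
Equal-tailed 95% interval: the 0.025 and 0.975 quantiles of Beta(11.9, 3.6).
Posterior mean ≈ 0.768, SD ≈ 0.104; a Normal approximation gives roughly [0.564, 0.971].
Exact: F⁻¹(0.025) = 0.536; F⁻¹(0.975) = 0.934.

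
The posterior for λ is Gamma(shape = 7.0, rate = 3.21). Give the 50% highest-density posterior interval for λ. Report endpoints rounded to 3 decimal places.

[1.395, 2.441]

The posterior is unimodal and skewed, so the HPD interval has equal density at both endpoints and is the shortest 50% interval.
Solving f(1.395) = f(2.441) with F(2.441) − F(1.395) = 0.50 gives [1.395, 2.441].
For comparison, the equal-tailed interval is [1.583, 2.666]; the HPD is narrower and shifted toward the mode.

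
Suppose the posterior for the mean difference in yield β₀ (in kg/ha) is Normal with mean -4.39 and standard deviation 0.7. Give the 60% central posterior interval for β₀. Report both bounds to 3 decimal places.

The posterior is symmetric, so the 60% equal-tailed interval is β₀ = -4.39 ± z·0.7 with z = 0.842.
Half-width: 0.842 × 0.7 = 0.589.
-4.39 − 0.589 = -4.979; -4.39 + 0.589 = -3.801.

[-4.979, -3.801]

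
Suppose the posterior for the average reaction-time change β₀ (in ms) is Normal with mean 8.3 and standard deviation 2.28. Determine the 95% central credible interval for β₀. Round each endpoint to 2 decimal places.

[3.83, 12.77]

The posterior is symmetric, so the 95% equal-tailed interval is β₀ = 8.3 ± z·2.28 with z = 1.960.
Half-width: 1.960 × 2.28 = 4.47.
8.3 − 4.47 = 3.83; 8.3 + 4.47 = 12.77.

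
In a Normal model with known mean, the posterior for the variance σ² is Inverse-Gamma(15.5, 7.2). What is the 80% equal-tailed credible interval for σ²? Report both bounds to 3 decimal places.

[0.348, 0.672]

Inverse-Gamma(15.5, 7.2) quantiles: F⁻¹(0.1) and F⁻¹(0.9).
Equivalently, 1/σ² ~ Gamma(15.5, rate = 7.2); invert its 0.9 and 0.1 quantiles.
Posterior mean ≈ 0.497, SD ≈ 0.135; a Normal approximation gives roughly [0.323, 0.670].
Exact: lower = 0.348; upper = 0.672.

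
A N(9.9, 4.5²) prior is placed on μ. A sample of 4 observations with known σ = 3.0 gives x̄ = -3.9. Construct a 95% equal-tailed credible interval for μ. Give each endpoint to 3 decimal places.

[-5.309, 0.269]

Posterior precision = 1/4.5² + 4/3.0² = 0.0494 + 0.4444 = 0.4938, so posterior SD = 1.4230.
Posterior mean = (9.9/4.5² + 4·-3.9/3.0²) / 0.4938 = -2.5200.
Interval: -2.5200 ± 1.960 × 1.4230 → [-5.309, 0.269].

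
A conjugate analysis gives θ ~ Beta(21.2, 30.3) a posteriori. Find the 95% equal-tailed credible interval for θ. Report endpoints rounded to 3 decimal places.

Posterior: Beta(21.2, 30.3).
Equal-tailed 95% interval: the 0.025 and 0.975 quantiles of Beta(21.2, 30.3).
Posterior mean ≈ 0.412, SD ≈ 0.068; a Normal approximation gives roughly [0.279, 0.545].
Exact: F⁻¹(0.025) = 0.282; F⁻¹(0.975) = 0.547.

[0.282, 0.547]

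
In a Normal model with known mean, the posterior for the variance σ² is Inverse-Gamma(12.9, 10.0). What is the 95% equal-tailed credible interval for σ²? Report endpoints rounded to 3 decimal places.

[0.480, 1.460]

Inverse-Gamma(12.9, 10.0) quantiles: F⁻¹(0.025) and F⁻¹(0.975).
Equivalently, 1/σ² ~ Gamma(12.9, rate = 10.0); invert its 0.975 and 0.025 quantiles.
Posterior mean ≈ 0.840, SD ≈ 0.255; a Normal approximation gives roughly [0.341, 1.339].
Exact: lower = 0.480; upper = 1.460.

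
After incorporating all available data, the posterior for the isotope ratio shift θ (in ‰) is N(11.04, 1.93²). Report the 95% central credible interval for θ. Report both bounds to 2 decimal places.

[7.26, 14.82]

The posterior is symmetric, so the 95% equal-tailed interval is θ = 11.04 ± z·1.93 with z = 1.960.
Half-width: 1.960 × 1.93 = 3.78.
11.04 − 3.78 = 7.26; 11.04 + 3.78 = 14.82.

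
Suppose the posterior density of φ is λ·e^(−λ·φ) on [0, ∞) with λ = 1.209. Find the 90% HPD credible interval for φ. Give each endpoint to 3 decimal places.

[0.000, 1.905]

The exponential density is strictly decreasing on [0, ∞), so the HPD interval is anchored at 0: [0, q] with P(φ ≤ q) = 0.90.
q = −ln(1 − 0.90) / 1.209 = 2.3026 / 1.209 = 1.905.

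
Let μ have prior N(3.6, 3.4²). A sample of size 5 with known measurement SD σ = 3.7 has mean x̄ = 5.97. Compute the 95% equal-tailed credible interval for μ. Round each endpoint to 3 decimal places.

[2.600, 8.432]

Posterior precision = 1/3.4² + 5/3.7² = 0.0865 + 0.3652 = 0.4517, so posterior SD = 1.4878.
Posterior mean = (3.6/3.4² + 5·5.97/3.7²) / 0.4517 = 5.5162.
Interval: 5.5162 ± 1.960 × 1.4878 → [2.600, 8.432].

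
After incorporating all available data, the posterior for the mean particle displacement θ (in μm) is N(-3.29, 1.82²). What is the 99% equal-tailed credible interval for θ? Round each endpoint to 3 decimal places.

[-7.978, 1.398]

The posterior is symmetric, so the 99% equal-tailed interval is θ = -3.29 ± z·1.82 with z = 2.576.
Half-width: 2.576 × 1.82 = 4.688.
-3.29 − 4.688 = -7.978; -3.29 + 4.688 = 1.398.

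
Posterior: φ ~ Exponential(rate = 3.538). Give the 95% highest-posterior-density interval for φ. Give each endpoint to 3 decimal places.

The exponential density is strictly decreasing on [0, ∞), so the HPD interval is anchored at 0: [0, q] with P(φ ≤ q) = 0.95.
q = −ln(1 − 0.95) / 3.538 = 2.9957 / 3.538 = 0.847.

[0.000, 0.847]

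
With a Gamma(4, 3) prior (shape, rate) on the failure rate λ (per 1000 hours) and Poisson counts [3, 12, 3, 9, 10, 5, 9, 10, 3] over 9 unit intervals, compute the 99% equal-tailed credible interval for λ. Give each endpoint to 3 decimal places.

[4.053, 7.593]

Posterior: Gamma(4+64, 3+9) = Gamma(68, 12) (shape, rate).
Equal-tailed 99% interval: Gamma(68, 12) quantiles at 0.005 and 0.995.
Posterior mean ≈ 5.667, SD ≈ 0.687; a Normal approximation gives roughly [3.897, 7.437].
Exact: lower = 4.053; upper = 7.593.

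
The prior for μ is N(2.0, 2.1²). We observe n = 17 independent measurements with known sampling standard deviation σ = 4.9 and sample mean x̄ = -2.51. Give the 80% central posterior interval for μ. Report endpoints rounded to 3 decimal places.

[-2.741, -0.090]

Posterior precision = 1/2.1² + 17/4.9² = 0.2268 + 0.7080 = 0.9348, so posterior SD = 1.0343.
Posterior mean = (2.0/2.1² + 17·-2.51/4.9²) / 0.9348 = -1.4160.
Interval: -1.4160 ± 1.282 × 1.0343 → [-2.741, -0.090].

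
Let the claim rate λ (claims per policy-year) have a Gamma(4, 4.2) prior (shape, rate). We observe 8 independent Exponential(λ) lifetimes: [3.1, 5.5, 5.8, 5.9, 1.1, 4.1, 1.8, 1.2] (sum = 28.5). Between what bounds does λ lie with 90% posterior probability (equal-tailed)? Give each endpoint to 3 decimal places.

Posterior: Gamma(4+8, 4.2+28.5) = Gamma(12, 32.7) (shape, rate).
Equal-tailed 90% interval: Gamma(12, 32.7) quantiles at 0.05 and 0.95.
Posterior mean ≈ 0.367, SD ≈ 0.106; a Normal approximation gives roughly [0.193, 0.541].
Exact: lower = 0.212; upper = 0.557.

[0.212, 0.557]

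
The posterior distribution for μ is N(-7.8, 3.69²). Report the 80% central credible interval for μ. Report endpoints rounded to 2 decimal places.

The posterior is symmetric, so the 80% equal-tailed interval is μ = -7.8 ± z·3.69 with z = 1.282.
Half-width: 1.282 × 3.69 = 4.73.
-7.8 − 4.73 = -12.53; -7.8 + 4.73 = -3.07.

[-12.53, -3.07]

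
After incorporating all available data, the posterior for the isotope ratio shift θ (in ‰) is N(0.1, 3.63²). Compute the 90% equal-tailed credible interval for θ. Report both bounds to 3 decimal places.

The posterior is symmetric, so the 90% equal-tailed interval is θ = 0.1 ± z·3.63 with z = 1.645.
Half-width: 1.645 × 3.63 = 5.971.
0.1 − 5.971 = -5.871; 0.1 + 5.971 = 6.071.

[-5.871, 6.071]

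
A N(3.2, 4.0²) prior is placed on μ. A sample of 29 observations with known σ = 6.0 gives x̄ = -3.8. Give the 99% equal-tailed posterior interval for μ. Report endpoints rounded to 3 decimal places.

[-6.061, -0.531]

Posterior precision = 1/4.0² + 29/6.0² = 0.0625 + 0.8056 = 0.8681, so posterior SD = 1.0733.
Posterior mean = (3.2/4.0² + 29·-3.8/6.0²) / 0.8681 = -3.2960.
Interval: -3.2960 ± 2.576 × 1.0733 → [-6.061, -0.531].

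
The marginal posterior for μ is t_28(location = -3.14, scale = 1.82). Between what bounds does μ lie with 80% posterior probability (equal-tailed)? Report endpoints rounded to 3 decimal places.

[-5.529, -0.751]

The t_28 distribution is symmetric; the 80% interval is -3.14 ± t·1.82 with t_{0.9,28} = 1.313.
Half-width: 1.313 × 1.82 = 2.389.
-3.14 − 2.389 = -5.529; -3.14 + 2.389 = -0.751.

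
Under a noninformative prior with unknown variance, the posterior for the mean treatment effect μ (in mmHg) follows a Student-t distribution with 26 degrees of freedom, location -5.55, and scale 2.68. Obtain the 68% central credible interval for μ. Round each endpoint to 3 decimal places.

The t_26 distribution is symmetric; the 68% interval is -5.55 ± t·2.68 with t_{0.84,26} = 1.014.
Half-width: 1.014 × 2.68 = 2.717.
-5.55 − 2.717 = -8.267; -5.55 + 2.717 = -2.833.

[-8.267, -2.833]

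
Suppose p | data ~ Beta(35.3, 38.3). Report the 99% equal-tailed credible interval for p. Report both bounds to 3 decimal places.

Posterior: Beta(35.3, 38.3).
Equal-tailed 99% interval: the 0.005 and 0.995 quantiles of Beta(35.3, 38.3).
Posterior mean ≈ 0.480, SD ≈ 0.058; a Normal approximation gives roughly [0.331, 0.629].
Exact: F⁻¹(0.005) = 0.333; F⁻¹(0.995) = 0.628.

[0.333, 0.628]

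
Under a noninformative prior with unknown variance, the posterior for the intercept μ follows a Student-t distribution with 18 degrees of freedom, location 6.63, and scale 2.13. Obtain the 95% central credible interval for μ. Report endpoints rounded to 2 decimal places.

The t_18 distribution is symmetric; the 95% interval is 6.63 ± t·2.13 with t_{0.975,18} = 2.101.
Half-width: 2.101 × 2.13 = 4.47.
6.63 − 4.47 = 2.16; 6.63 + 4.47 = 11.10.

[2.16, 11.10]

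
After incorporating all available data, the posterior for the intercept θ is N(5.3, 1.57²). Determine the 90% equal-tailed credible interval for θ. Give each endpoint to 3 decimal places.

The posterior is symmetric, so the 90% equal-tailed interval is θ = 5.3 ± z·1.57 with z = 1.645.
Half-width: 1.645 × 1.57 = 2.582.
5.3 − 2.582 = 2.718; 5.3 + 2.582 = 7.882.

[2.718, 7.882]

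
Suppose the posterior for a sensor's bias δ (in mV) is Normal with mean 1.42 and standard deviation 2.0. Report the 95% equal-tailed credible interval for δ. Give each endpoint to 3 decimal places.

The posterior is symmetric, so the 95% equal-tailed interval is δ = 1.42 ± z·2.0 with z = 1.960.
Half-width: 1.960 × 2.0 = 3.920.
1.42 − 3.920 = -2.500; 1.42 + 3.920 = 5.340.

[-2.500, 5.340]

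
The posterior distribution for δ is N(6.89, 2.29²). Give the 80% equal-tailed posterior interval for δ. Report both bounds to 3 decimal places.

[3.955, 9.825]

The posterior is symmetric, so the 80% equal-tailed interval is δ = 6.89 ± z·2.29 with z = 1.282.
Half-width: 1.282 × 2.29 = 2.935.
6.89 − 2.935 = 3.955; 6.89 + 2.935 = 9.825.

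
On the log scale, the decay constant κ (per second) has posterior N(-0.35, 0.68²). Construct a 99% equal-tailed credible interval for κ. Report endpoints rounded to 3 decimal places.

On the log scale the 99% interval is -0.35 ± 2.576 × 0.68 = [-2.1016, 1.4016].
Exponentiate: [e^-2.1016, e^1.4016] = [0.122, 4.062].

[0.122, 4.062]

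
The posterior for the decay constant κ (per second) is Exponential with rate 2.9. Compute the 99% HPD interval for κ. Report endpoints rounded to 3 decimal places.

The exponential density is strictly decreasing on [0, ∞), so the HPD interval is anchored at 0: [0, q] with P(κ ≤ q) = 0.99.
q = −ln(1 − 0.99) / 2.9 = 4.6052 / 2.9 = 1.588.

[0.000, 1.588]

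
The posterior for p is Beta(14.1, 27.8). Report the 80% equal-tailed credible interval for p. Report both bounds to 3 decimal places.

[0.245, 0.431]

Posterior: Beta(14.1, 27.8).
Equal-tailed 80% interval: the 0.1 and 0.9 quantiles of Beta(14.1, 27.8).
Posterior mean ≈ 0.337, SD ≈ 0.072; a Normal approximation gives roughly [0.244, 0.429].
Exact: F⁻¹(0.1) = 0.245; F⁻¹(0.9) = 0.431.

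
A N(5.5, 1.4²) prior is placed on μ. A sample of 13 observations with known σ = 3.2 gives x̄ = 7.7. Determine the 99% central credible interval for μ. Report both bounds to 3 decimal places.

[5.139, 9.000]

Posterior precision = 1/1.4² + 13/3.2² = 0.5102 + 1.2695 = 1.7797, so posterior SD = 0.7496.
Posterior mean = (5.5/1.4² + 13·7.7/3.2²) / 1.7797 = 7.0693.
Interval: 7.0693 ± 2.576 × 0.7496 → [5.139, 9.000].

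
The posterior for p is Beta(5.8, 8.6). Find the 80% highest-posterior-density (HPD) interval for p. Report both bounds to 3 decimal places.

[0.233, 0.559]

The posterior is unimodal and skewed, so the HPD interval has equal density at both endpoints and is the shortest 80% interval.
Solving f(0.233) = f(0.559) with F(0.559) − F(0.233) = 0.80 gives [0.233, 0.559].
For comparison, the equal-tailed interval is [0.243, 0.569]; the HPD is narrower and shifted toward the mode.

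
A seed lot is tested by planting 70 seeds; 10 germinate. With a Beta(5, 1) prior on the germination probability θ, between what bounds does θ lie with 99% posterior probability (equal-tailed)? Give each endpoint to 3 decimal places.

[0.097, 0.328]

Posterior: Beta(5+10, 1+60) = Beta(15, 61).
Equal-tailed 99% interval: the 0.005 and 0.995 quantiles of Beta(15, 61).
Posterior mean ≈ 0.197, SD ≈ 0.045; a Normal approximation gives roughly [0.081, 0.314].
Exact: F⁻¹(0.005) = 0.097; F⁻¹(0.995) = 0.328.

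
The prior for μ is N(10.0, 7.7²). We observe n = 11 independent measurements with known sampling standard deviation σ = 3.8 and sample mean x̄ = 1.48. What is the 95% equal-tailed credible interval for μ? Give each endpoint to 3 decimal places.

[-0.557, 3.886]

Posterior precision = 1/7.7² + 11/3.8² = 0.0169 + 0.7618 = 0.7786, so posterior SD = 1.1333.
Posterior mean = (10.0/7.7² + 11·1.48/3.8²) / 0.7786 = 1.6646.
Interval: 1.6646 ± 1.960 × 1.1333 → [-0.557, 3.886].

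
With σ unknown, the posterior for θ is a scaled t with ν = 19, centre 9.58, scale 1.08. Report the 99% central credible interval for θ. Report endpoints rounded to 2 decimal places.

[6.49, 12.67]

The t_19 distribution is symmetric; the 99% interval is 9.58 ± t·1.08 with t_{0.995,19} = 2.861.
Half-width: 2.861 × 1.08 = 3.09.
9.58 − 3.09 = 6.49; 9.58 + 3.09 = 12.67.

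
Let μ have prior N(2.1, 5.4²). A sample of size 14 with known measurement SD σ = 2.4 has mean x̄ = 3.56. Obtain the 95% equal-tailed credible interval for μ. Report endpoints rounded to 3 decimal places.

[2.291, 4.788]

Posterior precision = 1/5.4² + 14/2.4² = 0.0343 + 2.4306 = 2.4648, so posterior SD = 0.6369.
Posterior mean = (2.1/5.4² + 14·3.56/2.4²) / 2.4648 = 3.5397.
Interval: 3.5397 ± 1.960 × 0.6369 → [2.291, 4.788].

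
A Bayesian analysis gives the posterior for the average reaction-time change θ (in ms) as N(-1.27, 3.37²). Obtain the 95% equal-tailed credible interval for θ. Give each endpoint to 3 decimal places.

[-7.875, 5.335]

The posterior is symmetric, so the 95% equal-tailed interval is θ = -1.27 ± z·3.37 with z = 1.960.
Half-width: 1.960 × 3.37 = 6.605.
-1.27 − 6.605 = -7.875; -1.27 + 6.605 = 5.335.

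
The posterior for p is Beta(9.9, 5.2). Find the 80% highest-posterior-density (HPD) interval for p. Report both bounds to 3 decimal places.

The posterior is unimodal and skewed, so the HPD interval has equal density at both endpoints and is the shortest 80% interval.
Solving f(0.513) = f(0.819) with F(0.819) − F(0.513) = 0.80 gives [0.513, 0.819].
For comparison, the equal-tailed interval is [0.497, 0.805]; the HPD is narrower and shifted toward the mode.

[0.513, 0.819]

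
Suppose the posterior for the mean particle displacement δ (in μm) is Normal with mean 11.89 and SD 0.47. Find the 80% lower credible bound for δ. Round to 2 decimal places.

11.49

Need L with P(δ ≥ L) = 0.80: L = 11.89 − z_{0.2}·0.47.
z = 0.842; L = 11.89 − 0.842 × 0.47 = 11.49.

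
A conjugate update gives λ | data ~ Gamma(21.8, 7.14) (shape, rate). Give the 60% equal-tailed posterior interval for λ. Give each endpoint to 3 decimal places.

Posterior: Gamma(shape 21.8, rate 7.14).
Equal-tailed 60% interval: Gamma(21.8, 7.14) quantiles at 0.2 and 0.8.
Posterior mean ≈ 3.053, SD ≈ 0.654; a Normal approximation gives roughly [2.503, 3.604].
Exact: lower = 2.494; upper = 3.586.

[2.494, 3.586]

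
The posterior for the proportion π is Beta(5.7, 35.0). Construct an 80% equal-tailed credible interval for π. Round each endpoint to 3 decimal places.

Posterior: Beta(5.7, 35.0).
Equal-tailed 80% interval: the 0.1 and 0.9 quantiles of Beta(5.7, 35.0).
Posterior mean ≈ 0.140, SD ≈ 0.054; a Normal approximation gives roughly [0.071, 0.209].
Exact: F⁻¹(0.1) = 0.076; F⁻¹(0.9) = 0.212.

[0.076, 0.212]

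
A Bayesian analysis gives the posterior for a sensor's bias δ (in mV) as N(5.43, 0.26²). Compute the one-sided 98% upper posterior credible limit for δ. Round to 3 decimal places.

5.964

Need U with P(δ ≤ U) = 0.98: U = 5.43 + z_{0.02}·0.26.
z = 2.054; U = 5.43 + 2.054 × 0.26 = 5.964.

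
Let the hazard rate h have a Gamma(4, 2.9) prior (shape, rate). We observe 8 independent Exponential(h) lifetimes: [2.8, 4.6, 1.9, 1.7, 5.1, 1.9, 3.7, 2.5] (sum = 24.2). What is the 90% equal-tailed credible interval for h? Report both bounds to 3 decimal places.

Posterior: Gamma(4+8, 2.9+24.2) = Gamma(12, 27.1) (shape, rate).
Equal-tailed 90% interval: Gamma(12, 27.1) quantiles at 0.05 and 0.95.
Posterior mean ≈ 0.443, SD ≈ 0.128; a Normal approximation gives roughly [0.233, 0.653].
Exact: lower = 0.256; upper = 0.672.

[0.256, 0.672]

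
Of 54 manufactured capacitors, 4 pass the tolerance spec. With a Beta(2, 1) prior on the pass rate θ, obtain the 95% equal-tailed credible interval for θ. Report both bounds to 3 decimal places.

[0.040, 0.196]

Posterior: Beta(2+4, 1+50) = Beta(6, 51).
Equal-tailed 95% interval: the 0.025 and 0.975 quantiles of Beta(6, 51).
Posterior mean ≈ 0.105, SD ≈ 0.040; a Normal approximation gives roughly [0.026, 0.184].
Exact: F⁻¹(0.025) = 0.040; F⁻¹(0.975) = 0.196.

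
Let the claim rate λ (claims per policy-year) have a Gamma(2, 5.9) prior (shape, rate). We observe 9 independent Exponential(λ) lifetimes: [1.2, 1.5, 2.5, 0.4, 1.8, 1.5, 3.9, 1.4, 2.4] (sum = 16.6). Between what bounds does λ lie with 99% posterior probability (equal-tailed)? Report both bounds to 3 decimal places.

Posterior: Gamma(2+9, 5.9+16.6) = Gamma(11, 22.5) (shape, rate).
Equal-tailed 99% interval: Gamma(11, 22.5) quantiles at 0.005 and 0.995.
Posterior mean ≈ 0.489, SD ≈ 0.147; a Normal approximation gives roughly [0.109, 0.869].
Exact: lower = 0.192; upper = 0.951.

[0.192, 0.951]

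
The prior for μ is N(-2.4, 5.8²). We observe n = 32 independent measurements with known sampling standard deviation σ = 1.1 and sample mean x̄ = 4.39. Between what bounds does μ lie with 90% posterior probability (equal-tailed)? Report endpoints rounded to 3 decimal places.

[4.063, 4.702]

Posterior precision = 1/5.8² + 32/1.1² = 0.0297 + 26.4463 = 26.4760, so posterior SD = 0.1943.
Posterior mean = (-2.4/5.8² + 32·4.39/1.1²) / 26.4760 = 4.3824.
Interval: 4.3824 ± 1.645 × 0.1943 → [4.063, 4.702].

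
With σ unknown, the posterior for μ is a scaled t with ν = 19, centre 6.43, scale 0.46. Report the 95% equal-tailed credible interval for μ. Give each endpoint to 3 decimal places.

The t_19 distribution is symmetric; the 95% interval is 6.43 ± t·0.46 with t_{0.975,19} = 2.093.
Half-width: 2.093 × 0.46 = 0.963.
6.43 − 0.963 = 5.467; 6.43 + 0.963 = 7.393.

[5.467, 7.393]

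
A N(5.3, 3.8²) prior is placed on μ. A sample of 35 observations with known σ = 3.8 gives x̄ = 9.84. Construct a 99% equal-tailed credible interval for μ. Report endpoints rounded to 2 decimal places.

[8.08, 11.35]

Posterior precision = 1/3.8² + 35/3.8² = 0.0693 + 2.4238 = 2.4931, so posterior SD = 0.6333.
Posterior mean = (5.3/3.8² + 35·9.84/3.8²) / 2.4931 = 9.7139.
Interval: 9.7139 ± 2.576 × 0.6333 → [8.08, 11.35].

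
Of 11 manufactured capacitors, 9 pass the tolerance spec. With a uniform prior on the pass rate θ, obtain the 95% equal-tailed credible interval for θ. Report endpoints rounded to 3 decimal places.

Posterior: Beta(1+9, 1+2) = Beta(10, 3).
Equal-tailed 95% interval: the 0.025 and 0.975 quantiles of Beta(10, 3).
Posterior mean ≈ 0.769, SD ≈ 0.113; a Normal approximation gives roughly [0.549, 0.990].
Exact: F⁻¹(0.025) = 0.516; F⁻¹(0.975) = 0.945.

[0.516, 0.945]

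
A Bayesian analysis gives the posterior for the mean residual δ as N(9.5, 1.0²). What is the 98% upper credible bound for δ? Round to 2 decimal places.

Need U with P(δ ≤ U) = 0.98: U = 9.5 + z_{0.02}·1.0.
z = 2.054; U = 9.5 + 2.054 × 1.0 = 11.55.

11.55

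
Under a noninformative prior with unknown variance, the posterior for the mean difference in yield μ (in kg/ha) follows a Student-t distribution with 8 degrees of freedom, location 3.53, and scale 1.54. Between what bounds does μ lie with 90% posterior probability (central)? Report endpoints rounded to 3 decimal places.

The t_8 distribution is symmetric; the 90% interval is 3.53 ± t·1.54 with t_{0.95,8} = 1.860.
Half-width: 1.860 × 1.54 = 2.864.
3.53 − 2.864 = 0.666; 3.53 + 2.864 = 6.394.

[0.666, 6.394]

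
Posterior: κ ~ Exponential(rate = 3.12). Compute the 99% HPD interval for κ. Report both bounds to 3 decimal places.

The exponential density is strictly decreasing on [0, ∞), so the HPD interval is anchored at 0: [0, q] with P(κ ≤ q) = 0.99.
q = −ln(1 − 0.99) / 3.12 = 4.6052 / 3.12 = 1.476.

[0.000, 1.476]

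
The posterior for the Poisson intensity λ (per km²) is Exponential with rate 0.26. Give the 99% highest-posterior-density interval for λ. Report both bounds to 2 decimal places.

[0.00, 17.71]

The exponential density is strictly decreasing on [0, ∞), so the HPD interval is anchored at 0: [0, q] with P(λ ≤ q) = 0.99.
q = −ln(1 − 0.99) / 0.26 = 4.6052 / 0.26 = 17.71.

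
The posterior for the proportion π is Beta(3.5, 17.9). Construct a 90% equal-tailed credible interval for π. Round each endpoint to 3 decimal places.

[0.055, 0.308]

Posterior: Beta(3.5, 17.9).
Equal-tailed 90% interval: the 0.05 and 0.95 quantiles of Beta(3.5, 17.9).
Posterior mean ≈ 0.164, SD ≈ 0.078; a Normal approximation gives roughly [0.035, 0.292].
Exact: F⁻¹(0.05) = 0.055; F⁻¹(0.95) = 0.308.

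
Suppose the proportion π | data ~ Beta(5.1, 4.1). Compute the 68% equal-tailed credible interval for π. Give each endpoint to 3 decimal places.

[0.392, 0.717]

Posterior: Beta(5.1, 4.1).
Equal-tailed 68% interval: the 0.16 and 0.84 quantiles of Beta(5.1, 4.1).
Posterior mean ≈ 0.554, SD ≈ 0.156; a Normal approximation gives roughly [0.400, 0.709].
Exact: F⁻¹(0.16) = 0.392; F⁻¹(0.84) = 0.717.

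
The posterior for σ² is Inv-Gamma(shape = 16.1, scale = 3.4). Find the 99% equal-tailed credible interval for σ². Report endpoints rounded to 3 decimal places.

[0.120, 0.445]

Inverse-Gamma(16.1, 3.4) quantiles: F⁻¹(0.005) and F⁻¹(0.995).
Equivalently, 1/σ² ~ Gamma(16.1, rate = 3.4); invert its 0.995 and 0.005 quantiles.
Posterior mean ≈ 0.225, SD ≈ 0.060; a Normal approximation gives roughly [0.071, 0.380].
Exact: lower = 0.120; upper = 0.445.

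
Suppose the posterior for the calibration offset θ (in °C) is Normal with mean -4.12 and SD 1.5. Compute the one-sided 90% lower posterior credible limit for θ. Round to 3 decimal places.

-6.042

Need L with P(θ ≥ L) = 0.90: L = -4.12 − z_{0.1}·1.5.
z = 1.282; L = -4.12 − 1.282 × 1.5 = -6.042.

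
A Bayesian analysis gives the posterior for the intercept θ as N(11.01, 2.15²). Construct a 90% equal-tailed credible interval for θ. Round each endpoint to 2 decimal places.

The posterior is symmetric, so the 90% equal-tailed interval is θ = 11.01 ± z·2.15 with z = 1.645.
Half-width: 1.645 × 2.15 = 3.54.
11.01 − 3.54 = 7.47; 11.01 + 3.54 = 14.55.

[7.47, 14.55]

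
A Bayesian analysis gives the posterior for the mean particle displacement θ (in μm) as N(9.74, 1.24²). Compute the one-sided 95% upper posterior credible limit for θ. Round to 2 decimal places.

Need U with P(θ ≤ U) = 0.95: U = 9.74 + z_{0.05}·1.24.
z = 1.645; U = 9.74 + 1.645 × 1.24 = 11.78.

11.78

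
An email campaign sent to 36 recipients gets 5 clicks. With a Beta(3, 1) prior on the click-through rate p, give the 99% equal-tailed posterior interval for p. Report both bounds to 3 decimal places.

[0.070, 0.385]

Posterior: Beta(3+5, 1+31) = Beta(8, 32).
Equal-tailed 99% interval: the 0.005 and 0.995 quantiles of Beta(8, 32).
Posterior mean ≈ 0.200, SD ≈ 0.062; a Normal approximation gives roughly [0.039, 0.361].
Exact: F⁻¹(0.005) = 0.070; F⁻¹(0.995) = 0.385.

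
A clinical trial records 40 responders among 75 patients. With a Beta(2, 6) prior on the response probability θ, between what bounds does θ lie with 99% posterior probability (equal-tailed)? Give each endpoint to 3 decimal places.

[0.367, 0.645]

Posterior: Beta(2+40, 6+35) = Beta(42, 41).
Equal-tailed 99% interval: the 0.005 and 0.995 quantiles of Beta(42, 41).
Posterior mean ≈ 0.506, SD ≈ 0.055; a Normal approximation gives roughly [0.366, 0.647].
Exact: F⁻¹(0.005) = 0.367; F⁻¹(0.995) = 0.645.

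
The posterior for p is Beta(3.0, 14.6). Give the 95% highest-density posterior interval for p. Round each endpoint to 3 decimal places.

The posterior is unimodal and skewed, so the HPD interval has equal density at both endpoints and is the shortest 95% interval.
Solving f(0.024) = f(0.341) with F(0.341) − F(0.024) = 0.95 gives [0.024, 0.341].
For comparison, the equal-tailed interval is [0.039, 0.372]; the HPD is narrower and shifted toward the mode.

[0.024, 0.341]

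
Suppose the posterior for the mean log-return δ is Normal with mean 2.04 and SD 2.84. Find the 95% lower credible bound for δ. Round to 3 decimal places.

Need L with P(δ ≥ L) = 0.95: L = 2.04 − z_{0.05}·2.84.
z = 1.645; L = 2.04 − 1.645 × 2.84 = -2.631.

-2.631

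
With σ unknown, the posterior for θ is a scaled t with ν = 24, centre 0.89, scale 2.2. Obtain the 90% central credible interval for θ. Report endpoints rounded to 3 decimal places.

[-2.874, 4.654]

The t_24 distribution is symmetric; the 90% interval is 0.89 ± t·2.2 with t_{0.95,24} = 1.711.
Half-width: 1.711 × 2.2 = 3.764.
0.89 − 3.764 = -2.874; 0.89 + 3.764 = 4.654.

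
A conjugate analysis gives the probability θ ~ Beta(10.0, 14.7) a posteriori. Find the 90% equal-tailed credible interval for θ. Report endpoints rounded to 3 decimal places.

Posterior: Beta(10.0, 14.7).
Equal-tailed 90% interval: the 0.05 and 0.95 quantiles of Beta(10.0, 14.7).
Posterior mean ≈ 0.405, SD ≈ 0.097; a Normal approximation gives roughly [0.246, 0.564].
Exact: F⁻¹(0.05) = 0.250; F⁻¹(0.95) = 0.569.

[0.250, 0.569]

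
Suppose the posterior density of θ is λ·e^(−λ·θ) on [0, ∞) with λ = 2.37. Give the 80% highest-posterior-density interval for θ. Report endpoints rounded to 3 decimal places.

The exponential density is strictly decreasing on [0, ∞), so the HPD interval is anchored at 0: [0, q] with P(θ ≤ q) = 0.80.
q = −ln(1 − 0.80) / 2.37 = 1.6094 / 2.37 = 0.679.

[0.000, 0.679]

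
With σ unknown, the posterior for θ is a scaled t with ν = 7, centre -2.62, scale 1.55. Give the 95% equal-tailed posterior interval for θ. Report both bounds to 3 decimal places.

[-6.285, 1.045]

The t_7 distribution is symmetric; the 95% interval is -2.62 ± t·1.55 with t_{0.975,7} = 2.365.
Half-width: 2.365 × 1.55 = 3.665.
-2.62 − 3.665 = -6.285; -2.62 + 3.665 = 1.045.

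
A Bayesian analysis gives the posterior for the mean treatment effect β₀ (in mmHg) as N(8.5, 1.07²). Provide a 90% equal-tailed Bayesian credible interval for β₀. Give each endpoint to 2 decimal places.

[6.74, 10.26]

The posterior is symmetric, so the 90% equal-tailed interval is β₀ = 8.5 ± z·1.07 with z = 1.645.
Half-width: 1.645 × 1.07 = 1.76.
8.5 − 1.76 = 6.74; 8.5 + 1.76 = 10.26.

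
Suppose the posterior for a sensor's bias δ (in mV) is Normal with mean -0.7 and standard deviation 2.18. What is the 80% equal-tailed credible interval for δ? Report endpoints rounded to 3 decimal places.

[-3.494, 2.094]

The posterior is symmetric, so the 80% equal-tailed interval is δ = -0.7 ± z·2.18 with z = 1.282.
Half-width: 1.282 × 2.18 = 2.794.
-0.7 − 2.794 = -3.494; -0.7 + 2.794 = 2.094.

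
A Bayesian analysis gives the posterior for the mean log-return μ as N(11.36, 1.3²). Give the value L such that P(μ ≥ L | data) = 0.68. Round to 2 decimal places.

10.75

Need L with P(μ ≥ L) = 0.68: L = 11.36 − z_{0.32}·1.3.
z = 0.468; L = 11.36 − 0.468 × 1.3 = 10.75.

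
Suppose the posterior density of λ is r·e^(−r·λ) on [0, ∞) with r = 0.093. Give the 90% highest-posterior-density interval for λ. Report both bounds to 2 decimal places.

[0.00, 24.76]

The exponential density is strictly decreasing on [0, ∞), so the HPD interval is anchored at 0: [0, q] with P(λ ≤ q) = 0.90.
q = −ln(1 − 0.90) / 0.093 = 2.3026 / 0.093 = 24.76.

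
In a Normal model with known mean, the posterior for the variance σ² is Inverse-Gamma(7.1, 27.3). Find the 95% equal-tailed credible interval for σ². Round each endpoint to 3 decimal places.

Inverse-Gamma(7.1, 27.3) quantiles: F⁻¹(0.025) and F⁻¹(0.975).
Equivalently, 1/σ² ~ Gamma(7.1, rate = 27.3); invert its 0.975 and 0.025 quantiles.
Posterior mean ≈ 4.475, SD ≈ 1.982; a Normal approximation gives roughly [0.591, 8.360].
Exact: lower = 2.069; upper = 9.488.

[2.069, 9.488]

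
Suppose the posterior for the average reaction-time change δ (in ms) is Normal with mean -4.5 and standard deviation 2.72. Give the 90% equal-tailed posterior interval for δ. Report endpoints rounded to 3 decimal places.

The posterior is symmetric, so the 90% equal-tailed interval is δ = -4.5 ± z·2.72 with z = 1.645.
Half-width: 1.645 × 2.72 = 4.474.
-4.5 − 4.474 = -8.974; -4.5 + 4.474 = -0.026.

[-8.974, -0.026]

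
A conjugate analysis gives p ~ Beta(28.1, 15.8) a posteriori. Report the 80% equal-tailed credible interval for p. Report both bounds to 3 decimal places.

[0.546, 0.731]

Posterior: Beta(28.1, 15.8).
Equal-tailed 80% interval: the 0.1 and 0.9 quantiles of Beta(28.1, 15.8).
Posterior mean ≈ 0.640, SD ≈ 0.072; a Normal approximation gives roughly [0.548, 0.732].
Exact: F⁻¹(0.1) = 0.546; F⁻¹(0.9) = 0.731.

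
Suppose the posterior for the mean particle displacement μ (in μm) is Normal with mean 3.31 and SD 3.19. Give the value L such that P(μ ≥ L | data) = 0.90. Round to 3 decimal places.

-0.778

Need L with P(μ ≥ L) = 0.90: L = 3.31 − z_{0.1}·3.19.
z = 1.282; L = 3.31 − 1.282 × 3.19 = -0.778.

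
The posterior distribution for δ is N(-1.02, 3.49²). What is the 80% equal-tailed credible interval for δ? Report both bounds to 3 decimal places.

[-5.493, 3.453]

The posterior is symmetric, so the 80% equal-tailed interval is δ = -1.02 ± z·3.49 with z = 1.282.
Half-width: 1.282 × 3.49 = 4.473.
-1.02 − 4.473 = -5.493; -1.02 + 4.473 = 3.453.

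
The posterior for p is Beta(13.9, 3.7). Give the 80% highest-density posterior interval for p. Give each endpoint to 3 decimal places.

The posterior is unimodal and skewed, so the HPD interval has equal density at both endpoints and is the shortest 80% interval.
Solving f(0.689) = f(0.923) with F(0.923) − F(0.689) = 0.80 gives [0.689, 0.923].
For comparison, the equal-tailed interval is [0.661, 0.903]; the HPD is narrower and shifted toward the mode.

[0.689, 0.923]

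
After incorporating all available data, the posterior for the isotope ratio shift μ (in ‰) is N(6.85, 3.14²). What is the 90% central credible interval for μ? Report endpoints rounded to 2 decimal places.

The posterior is symmetric, so the 90% equal-tailed interval is μ = 6.85 ± z·3.14 with z = 1.645.
Half-width: 1.645 × 3.14 = 5.16.
6.85 − 5.16 = 1.69; 6.85 + 5.16 = 12.01.

[1.69, 12.01]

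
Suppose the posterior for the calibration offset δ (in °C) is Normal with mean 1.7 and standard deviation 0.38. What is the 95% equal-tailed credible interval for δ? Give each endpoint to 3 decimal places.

[0.955, 2.445]

The posterior is symmetric, so the 95% equal-tailed interval is δ = 1.7 ± z·0.38 with z = 1.960.
Half-width: 1.960 × 0.38 = 0.745.
1.7 − 0.745 = 0.955; 1.7 + 0.745 = 2.445.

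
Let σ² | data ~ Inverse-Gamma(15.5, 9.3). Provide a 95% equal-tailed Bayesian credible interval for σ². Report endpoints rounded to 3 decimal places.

[0.386, 1.061]

Inverse-Gamma(15.5, 9.3) quantiles: F⁻¹(0.025) and F⁻¹(0.975).
Equivalently, 1/σ² ~ Gamma(15.5, rate = 9.3); invert its 0.975 and 0.025 quantiles.
Posterior mean ≈ 0.641, SD ≈ 0.175; a Normal approximation gives roughly [0.299, 0.984].
Exact: lower = 0.386; upper = 1.061.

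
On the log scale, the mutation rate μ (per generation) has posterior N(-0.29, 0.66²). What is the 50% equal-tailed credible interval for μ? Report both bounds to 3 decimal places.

On the log scale the 50% interval is -0.29 ± 0.674 × 0.66 = [-0.7352, 0.1552].
Exponentiate: [e^-0.7352, e^0.1552] = [0.479, 1.168].

[0.479, 1.168]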